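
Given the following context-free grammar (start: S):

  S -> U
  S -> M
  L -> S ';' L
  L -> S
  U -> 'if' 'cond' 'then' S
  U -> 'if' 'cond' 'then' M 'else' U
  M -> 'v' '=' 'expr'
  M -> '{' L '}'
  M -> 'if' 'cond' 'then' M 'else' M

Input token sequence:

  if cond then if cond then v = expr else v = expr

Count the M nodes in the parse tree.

3

[S [U if cond then [S [M if cond then [M v = expr] else [M v = expr]]]]]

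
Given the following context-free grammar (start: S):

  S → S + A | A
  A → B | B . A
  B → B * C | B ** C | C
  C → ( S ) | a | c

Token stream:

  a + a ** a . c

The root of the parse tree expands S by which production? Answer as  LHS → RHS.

[S [S [A [B [C a]]]] + [A [B [B [C a]] ** [C a]] . [A [B [C c]]]]]

S → S + A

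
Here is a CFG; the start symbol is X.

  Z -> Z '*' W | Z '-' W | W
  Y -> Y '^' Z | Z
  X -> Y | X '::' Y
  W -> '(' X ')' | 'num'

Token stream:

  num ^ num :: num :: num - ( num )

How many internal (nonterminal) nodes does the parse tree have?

[X [X [X [Y [Y [Z [W num]]] ^ [Z [W num]]]] :: [Y [Z [W num]]]] :: [Y [Z [Z [W num]] - [W ( [X [Y [Z [W num]]]] )]]]]

21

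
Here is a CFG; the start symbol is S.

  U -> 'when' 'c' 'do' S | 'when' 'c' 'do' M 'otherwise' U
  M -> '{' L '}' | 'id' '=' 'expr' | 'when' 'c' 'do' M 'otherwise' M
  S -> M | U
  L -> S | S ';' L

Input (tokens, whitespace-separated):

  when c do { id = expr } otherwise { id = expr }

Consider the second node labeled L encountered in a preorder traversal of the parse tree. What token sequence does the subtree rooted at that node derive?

id = expr

[S [M when c do [M { [L [S [M id = expr]]] }] otherwise [M { [L [S [M id = expr]]] }]]]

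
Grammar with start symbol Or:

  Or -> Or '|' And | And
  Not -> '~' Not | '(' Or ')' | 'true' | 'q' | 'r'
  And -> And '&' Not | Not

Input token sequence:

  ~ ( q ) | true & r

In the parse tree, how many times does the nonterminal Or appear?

[Or [Or [And [Not ~ [Not ( [Or [And [Not q]]] )]]]] | [And [And [Not true]] & [Not r]]]

3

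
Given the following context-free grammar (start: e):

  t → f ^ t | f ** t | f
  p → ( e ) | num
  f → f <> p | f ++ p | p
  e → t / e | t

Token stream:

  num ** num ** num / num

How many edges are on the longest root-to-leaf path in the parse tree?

6

[e [t [f [p num]] ** [t [f [p num]] ** [t [f [p num]]]]] / [e [t [f [p num]]]]]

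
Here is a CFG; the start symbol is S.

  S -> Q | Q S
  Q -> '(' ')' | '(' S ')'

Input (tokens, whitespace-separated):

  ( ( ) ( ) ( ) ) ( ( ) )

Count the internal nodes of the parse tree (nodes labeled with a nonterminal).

12

[S [Q ( [S [Q ( )] [S [Q ( )] [S [Q ( )]]]] )] [S [Q ( [S [Q ( )]] )]]]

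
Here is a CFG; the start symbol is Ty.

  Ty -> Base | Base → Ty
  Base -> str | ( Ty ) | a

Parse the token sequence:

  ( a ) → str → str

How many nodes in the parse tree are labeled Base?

4

[Ty [Base ( [Ty [Base a]] )] → [Ty [Base str] → [Ty [Base str]]]]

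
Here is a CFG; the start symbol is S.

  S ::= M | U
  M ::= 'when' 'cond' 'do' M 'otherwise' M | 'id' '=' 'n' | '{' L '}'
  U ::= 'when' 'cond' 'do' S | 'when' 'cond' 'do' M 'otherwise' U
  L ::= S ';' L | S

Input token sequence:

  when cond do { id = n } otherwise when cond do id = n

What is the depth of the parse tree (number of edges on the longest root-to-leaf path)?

[S [U when cond do [M { [L [S [M id = n]]] }] otherwise [U when cond do [S [M id = n]]]]]

6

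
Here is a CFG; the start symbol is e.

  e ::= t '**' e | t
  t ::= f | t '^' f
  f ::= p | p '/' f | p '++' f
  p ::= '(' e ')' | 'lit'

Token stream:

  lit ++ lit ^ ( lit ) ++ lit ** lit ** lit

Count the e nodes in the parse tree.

[e [t [t [f [p lit] ++ [f [p lit]]]] ^ [f [p ( [e [t [f [p lit]]]] )] ++ [f [p lit]]]] ** [e [t [f [p lit]]] ** [e [t [f [p lit]]]]]]

4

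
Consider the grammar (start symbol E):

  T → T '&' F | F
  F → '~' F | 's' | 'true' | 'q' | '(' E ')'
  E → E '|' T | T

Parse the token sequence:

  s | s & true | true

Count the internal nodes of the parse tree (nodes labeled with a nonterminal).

11

[E [E [E [T [F s]]] | [T [T [F s]] & [F true]]] | [T [F true]]]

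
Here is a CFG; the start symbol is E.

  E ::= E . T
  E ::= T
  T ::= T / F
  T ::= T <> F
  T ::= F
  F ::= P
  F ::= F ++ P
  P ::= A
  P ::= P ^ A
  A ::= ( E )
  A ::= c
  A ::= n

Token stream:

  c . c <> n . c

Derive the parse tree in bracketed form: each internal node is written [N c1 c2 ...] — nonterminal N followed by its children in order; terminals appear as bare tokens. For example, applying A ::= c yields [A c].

[E [E [E [T [F [P [A c]]]]] . [T [T [F [P [A c]]]] <> [F [P [A n]]]]] . [T [F [P [A c]]]]]

E
E . T
E . T . T
T . T . T
F . T . T
P . T . T
A . T . T
c . T . T
c . T <> F . T
c . F <> F . T
c . P <> F . T
c . A <> F . T
c . c <> F . T
c . c <> P . T
c . c <> A . T
c . c <> n . T
c . c <> n . F
c . c <> n . P
c . c <> n . A
c . c <> n . c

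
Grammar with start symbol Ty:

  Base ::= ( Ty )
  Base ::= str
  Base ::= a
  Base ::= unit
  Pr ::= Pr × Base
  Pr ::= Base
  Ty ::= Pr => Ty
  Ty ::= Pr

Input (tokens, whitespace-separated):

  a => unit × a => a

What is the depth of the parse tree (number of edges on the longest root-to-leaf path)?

5

[Ty [Pr [Base a]] => [Ty [Pr [Pr [Base unit]] × [Base a]] => [Ty [Pr [Base a]]]]]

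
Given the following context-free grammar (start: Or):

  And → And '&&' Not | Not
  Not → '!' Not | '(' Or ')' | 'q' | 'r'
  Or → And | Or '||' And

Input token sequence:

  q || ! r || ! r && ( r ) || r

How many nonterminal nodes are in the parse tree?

[Or [Or [Or [Or [And [Not q]]] || [And [Not ! [Not r]]]] || [And [And [Not ! [Not r]]] && [Not ( [Or [And [Not r]]] )]]] || [And [Not r]]]

19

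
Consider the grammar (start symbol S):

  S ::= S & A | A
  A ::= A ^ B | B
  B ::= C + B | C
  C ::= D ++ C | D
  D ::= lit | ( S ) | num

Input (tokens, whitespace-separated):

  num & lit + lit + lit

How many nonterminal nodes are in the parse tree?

16

[S [S [A [B [C [D num]]]]] & [A [B [C [D lit]] + [B [C [D lit]] + [B [C [D lit]]]]]]]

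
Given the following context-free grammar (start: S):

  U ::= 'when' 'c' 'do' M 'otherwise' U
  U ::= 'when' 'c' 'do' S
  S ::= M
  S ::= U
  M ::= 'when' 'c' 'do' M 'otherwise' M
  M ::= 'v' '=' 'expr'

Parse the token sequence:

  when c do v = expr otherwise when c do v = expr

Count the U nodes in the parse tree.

[S [U when c do [M v = expr] otherwise [U when c do [S [M v = expr]]]]]

2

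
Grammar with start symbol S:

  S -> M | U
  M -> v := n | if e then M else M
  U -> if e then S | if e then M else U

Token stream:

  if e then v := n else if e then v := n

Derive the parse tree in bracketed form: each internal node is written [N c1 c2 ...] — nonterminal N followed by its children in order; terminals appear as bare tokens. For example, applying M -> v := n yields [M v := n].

S
U
if e then M else U
if e then v := n else U
if e then v := n else if e then S
if e then v := n else if e then M
if e then v := n else if e then v := n

[S [U if e then [M v := n] else [U if e then [S [M v := n]]]]]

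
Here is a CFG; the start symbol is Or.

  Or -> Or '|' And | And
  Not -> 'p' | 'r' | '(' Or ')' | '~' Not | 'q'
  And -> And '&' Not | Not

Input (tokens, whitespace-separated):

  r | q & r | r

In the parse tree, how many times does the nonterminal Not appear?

4

[Or [Or [Or [And [Not r]]] | [And [And [Not q]] & [Not r]]] | [And [Not r]]]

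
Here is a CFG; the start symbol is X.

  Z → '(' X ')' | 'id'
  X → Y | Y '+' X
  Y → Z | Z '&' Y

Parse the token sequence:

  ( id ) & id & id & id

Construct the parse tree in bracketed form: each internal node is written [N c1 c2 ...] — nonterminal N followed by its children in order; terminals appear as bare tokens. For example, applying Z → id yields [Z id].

X
Y
Z & Y
( X ) & Y
( Y ) & Y
( Z ) & Y
( id ) & Y
( id ) & Z & Y
( id ) & id & Y
( id ) & id & Z & Y
( id ) & id & id & Y
( id ) & id & id & Z
( id ) & id & id & id

[X [Y [Z ( [X [Y [Z id]]] )] & [Y [Z id] & [Y [Z id] & [Y [Z id]]]]]]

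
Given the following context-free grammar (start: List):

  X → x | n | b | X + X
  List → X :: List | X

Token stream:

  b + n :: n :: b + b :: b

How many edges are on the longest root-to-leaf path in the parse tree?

[List [X [X b] + [X n]] :: [List [X n] :: [List [X [X b] + [X b]] :: [List [X b]]]]]

5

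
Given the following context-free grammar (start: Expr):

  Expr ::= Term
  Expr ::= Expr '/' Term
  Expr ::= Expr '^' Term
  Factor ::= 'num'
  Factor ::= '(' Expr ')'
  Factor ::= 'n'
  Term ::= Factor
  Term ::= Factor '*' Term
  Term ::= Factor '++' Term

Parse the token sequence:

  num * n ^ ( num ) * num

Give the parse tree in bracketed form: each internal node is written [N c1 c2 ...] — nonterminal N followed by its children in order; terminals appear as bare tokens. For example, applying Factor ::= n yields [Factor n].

[Expr [Expr [Term [Factor num] * [Term [Factor n]]]] ^ [Term [Factor ( [Expr [Term [Factor num]]] )] * [Term [Factor num]]]]

Expr
Expr ^ Term
Term ^ Term
Factor * Term ^ Term
num * Term ^ Term
num * Factor ^ Term
num * n ^ Term
num * n ^ Factor * Term
num * n ^ ( Expr ) * Term
num * n ^ ( Term ) * Term
num * n ^ ( Factor ) * Term
num * n ^ ( num ) * Term
num * n ^ ( num ) * Factor
num * n ^ ( num ) * num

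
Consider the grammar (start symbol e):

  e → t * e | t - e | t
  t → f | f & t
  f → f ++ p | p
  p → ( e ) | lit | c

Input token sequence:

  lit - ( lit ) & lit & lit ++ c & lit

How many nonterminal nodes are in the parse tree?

[e [t [f [p lit]]] - [e [t [f [p ( [e [t [f [p lit]]]] )]] & [t [f [p lit]] & [t [f [f [p lit]] ++ [p c]] & [t [f [p lit]]]]]]]]

23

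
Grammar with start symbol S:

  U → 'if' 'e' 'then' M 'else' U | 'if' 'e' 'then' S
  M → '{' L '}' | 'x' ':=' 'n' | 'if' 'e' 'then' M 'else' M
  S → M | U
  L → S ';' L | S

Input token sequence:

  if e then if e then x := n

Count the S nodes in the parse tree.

[S [U if e then [S [U if e then [S [M x := n]]]]]]

3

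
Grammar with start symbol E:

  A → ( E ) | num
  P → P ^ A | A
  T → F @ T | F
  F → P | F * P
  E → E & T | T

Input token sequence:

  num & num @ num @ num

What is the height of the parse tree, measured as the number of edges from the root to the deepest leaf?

[E [E [T [F [P [A num]]]]] & [T [F [P [A num]]] @ [T [F [P [A num]]] @ [T [F [P [A num]]]]]]]

7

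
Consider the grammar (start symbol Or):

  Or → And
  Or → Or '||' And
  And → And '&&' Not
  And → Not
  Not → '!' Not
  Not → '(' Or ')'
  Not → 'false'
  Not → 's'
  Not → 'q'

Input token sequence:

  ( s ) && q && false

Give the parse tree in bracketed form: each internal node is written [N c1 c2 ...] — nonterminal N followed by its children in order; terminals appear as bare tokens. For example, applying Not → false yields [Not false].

Or
And
And && Not
And && Not && Not
Not && Not && Not
( Or ) && Not && Not
( And ) && Not && Not
( Not ) && Not && Not
( s ) && Not && Not
( s ) && q && Not
( s ) && q && false

[Or [And [And [And [Not ( [Or [And [Not s]]] )]] && [Not q]] && [Not false]]]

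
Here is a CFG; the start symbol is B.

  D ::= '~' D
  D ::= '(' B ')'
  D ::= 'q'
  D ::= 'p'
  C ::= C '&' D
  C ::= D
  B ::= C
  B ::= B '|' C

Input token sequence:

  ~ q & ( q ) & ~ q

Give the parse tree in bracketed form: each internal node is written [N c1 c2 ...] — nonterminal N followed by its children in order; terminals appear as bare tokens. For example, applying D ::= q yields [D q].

[B [C [C [C [D ~ [D q]]] & [D ( [B [C [D q]]] )]] & [D ~ [D q]]]]

B
C
C & D
C & D & D
D & D & D
~ D & D & D
~ q & D & D
~ q & ( B ) & D
~ q & ( C ) & D
~ q & ( D ) & D
~ q & ( q ) & D
~ q & ( q ) & ~ D
~ q & ( q ) & ~ q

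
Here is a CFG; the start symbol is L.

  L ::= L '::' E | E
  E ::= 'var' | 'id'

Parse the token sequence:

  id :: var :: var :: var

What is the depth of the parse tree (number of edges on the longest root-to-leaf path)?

[L [L [L [L [E id]] :: [E var]] :: [E var]] :: [E var]]

5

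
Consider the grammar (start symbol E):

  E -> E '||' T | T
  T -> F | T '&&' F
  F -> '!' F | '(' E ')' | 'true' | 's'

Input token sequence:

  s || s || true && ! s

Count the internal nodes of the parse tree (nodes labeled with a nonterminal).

12

[E [E [E [T [F s]]] || [T [F s]]] || [T [T [F true]] && [F ! [F s]]]]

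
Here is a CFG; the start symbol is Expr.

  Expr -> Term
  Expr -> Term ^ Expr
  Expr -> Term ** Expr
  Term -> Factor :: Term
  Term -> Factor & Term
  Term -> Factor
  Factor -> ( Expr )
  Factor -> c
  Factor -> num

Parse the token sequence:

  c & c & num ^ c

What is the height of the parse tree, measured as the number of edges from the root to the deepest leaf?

5

[Expr [Term [Factor c] & [Term [Factor c] & [Term [Factor num]]]] ^ [Expr [Term [Factor c]]]]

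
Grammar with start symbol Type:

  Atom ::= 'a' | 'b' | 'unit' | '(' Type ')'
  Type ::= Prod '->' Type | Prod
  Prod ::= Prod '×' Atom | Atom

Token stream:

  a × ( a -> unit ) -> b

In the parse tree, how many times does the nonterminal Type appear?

[Type [Prod [Prod [Atom a]] × [Atom ( [Type [Prod [Atom a]] -> [Type [Prod [Atom unit]]]] )]] -> [Type [Prod [Atom b]]]]

4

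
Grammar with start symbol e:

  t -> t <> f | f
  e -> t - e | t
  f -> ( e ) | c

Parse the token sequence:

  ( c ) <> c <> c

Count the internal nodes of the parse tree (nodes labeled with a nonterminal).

10

[e [t [t [t [f ( [e [t [f c]]] )]] <> [f c]] <> [f c]]]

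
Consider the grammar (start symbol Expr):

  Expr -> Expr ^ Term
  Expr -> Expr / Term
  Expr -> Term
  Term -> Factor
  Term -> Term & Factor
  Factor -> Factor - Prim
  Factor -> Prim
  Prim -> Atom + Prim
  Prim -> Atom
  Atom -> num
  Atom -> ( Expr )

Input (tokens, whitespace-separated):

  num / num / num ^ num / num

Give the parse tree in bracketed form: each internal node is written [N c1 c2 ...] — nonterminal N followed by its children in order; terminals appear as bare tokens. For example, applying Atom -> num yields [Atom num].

[Expr [Expr [Expr [Expr [Expr [Term [Factor [Prim [Atom num]]]]] / [Term [Factor [Prim [Atom num]]]]] / [Term [Factor [Prim [Atom num]]]]] ^ [Term [Factor [Prim [Atom num]]]]] / [Term [Factor [Prim [Atom num]]]]]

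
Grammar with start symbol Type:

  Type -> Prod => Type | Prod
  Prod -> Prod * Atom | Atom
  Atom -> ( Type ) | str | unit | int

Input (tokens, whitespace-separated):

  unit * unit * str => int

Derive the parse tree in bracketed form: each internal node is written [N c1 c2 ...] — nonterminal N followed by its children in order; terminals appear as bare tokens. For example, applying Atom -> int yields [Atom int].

Type
Prod => Type
Prod * Atom => Type
Prod * Atom * Atom => Type
Atom * Atom * Atom => Type
unit * Atom * Atom => Type
unit * unit * Atom => Type
unit * unit * str => Type
unit * unit * str => Prod
unit * unit * str => Atom
unit * unit * str => int

[Type [Prod [Prod [Prod [Atom unit]] * [Atom unit]] * [Atom str]] => [Type [Prod [Atom int]]]]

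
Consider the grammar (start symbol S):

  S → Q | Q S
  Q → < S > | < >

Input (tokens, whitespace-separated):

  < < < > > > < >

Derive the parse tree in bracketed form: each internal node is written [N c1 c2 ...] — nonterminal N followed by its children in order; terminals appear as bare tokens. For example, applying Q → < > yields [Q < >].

[S [Q < [S [Q < [S [Q < >]] >]] >] [S [Q < >]]]

S
Q S
< S > S
< Q > S
< < S > > S
< < Q > > S
< < < > > > S
< < < > > > Q
< < < > > > < >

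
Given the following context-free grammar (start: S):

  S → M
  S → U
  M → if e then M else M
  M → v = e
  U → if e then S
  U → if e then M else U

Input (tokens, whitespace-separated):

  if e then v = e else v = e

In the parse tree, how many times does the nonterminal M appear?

3

[S [M if e then [M v = e] else [M v = e]]]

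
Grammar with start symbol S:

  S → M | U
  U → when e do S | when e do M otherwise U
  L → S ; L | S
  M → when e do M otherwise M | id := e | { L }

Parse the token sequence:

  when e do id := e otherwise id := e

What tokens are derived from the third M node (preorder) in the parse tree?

id := e

[S [M when e do [M id := e] otherwise [M id := e]]]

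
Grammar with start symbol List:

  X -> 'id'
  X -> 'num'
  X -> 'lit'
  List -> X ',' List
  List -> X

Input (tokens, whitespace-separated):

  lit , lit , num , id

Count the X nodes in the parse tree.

4

[List [X lit] , [List [X lit] , [List [X num] , [List [X id]]]]]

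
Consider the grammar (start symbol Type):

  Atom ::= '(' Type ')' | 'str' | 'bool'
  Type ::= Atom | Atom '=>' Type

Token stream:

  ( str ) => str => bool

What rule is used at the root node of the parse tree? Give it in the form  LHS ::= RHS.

Type ::= Atom '=>' Type

[Type [Atom ( [Type [Atom str]] )] => [Type [Atom str] => [Type [Atom bool]]]]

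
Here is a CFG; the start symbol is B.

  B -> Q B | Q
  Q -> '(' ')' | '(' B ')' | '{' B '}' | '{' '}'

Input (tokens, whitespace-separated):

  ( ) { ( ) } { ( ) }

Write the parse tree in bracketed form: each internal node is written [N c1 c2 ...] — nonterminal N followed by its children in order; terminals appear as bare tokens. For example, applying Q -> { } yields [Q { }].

B
Q B
( ) B
( ) Q B
( ) { B } B
( ) { Q } B
( ) { ( ) } B
( ) { ( ) } Q
( ) { ( ) } { B }
( ) { ( ) } { Q }
( ) { ( ) } { ( ) }

[B [Q ( )] [B [Q { [B [Q ( )]] }] [B [Q { [B [Q ( )]] }]]]]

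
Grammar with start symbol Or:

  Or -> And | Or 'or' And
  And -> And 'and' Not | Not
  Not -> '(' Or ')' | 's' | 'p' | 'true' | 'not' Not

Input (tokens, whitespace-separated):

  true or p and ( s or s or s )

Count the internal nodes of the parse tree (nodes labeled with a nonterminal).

17

[Or [Or [And [Not true]]] or [And [And [Not p]] and [Not ( [Or [Or [Or [And [Not s]]] or [And [Not s]]] or [And [Not s]]] )]]]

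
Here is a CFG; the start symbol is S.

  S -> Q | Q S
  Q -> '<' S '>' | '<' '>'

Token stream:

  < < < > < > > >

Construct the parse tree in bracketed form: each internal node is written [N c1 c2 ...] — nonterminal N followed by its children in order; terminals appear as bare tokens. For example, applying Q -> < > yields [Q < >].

[S [Q < [S [Q < [S [Q < >] [S [Q < >]]] >]] >]]

S
Q
< S >
< Q >
< < S > >
< < Q S > >
< < < > S > >
< < < > Q > >
< < < > < > > >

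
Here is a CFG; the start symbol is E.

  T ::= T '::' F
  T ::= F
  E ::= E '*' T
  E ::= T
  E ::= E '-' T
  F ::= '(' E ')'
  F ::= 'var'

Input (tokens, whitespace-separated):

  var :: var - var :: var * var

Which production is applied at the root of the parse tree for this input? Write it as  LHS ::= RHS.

E ::= E '*' T

[E [E [E [T [T [F var]] :: [F var]]] - [T [T [F var]] :: [F var]]] * [T [F var]]]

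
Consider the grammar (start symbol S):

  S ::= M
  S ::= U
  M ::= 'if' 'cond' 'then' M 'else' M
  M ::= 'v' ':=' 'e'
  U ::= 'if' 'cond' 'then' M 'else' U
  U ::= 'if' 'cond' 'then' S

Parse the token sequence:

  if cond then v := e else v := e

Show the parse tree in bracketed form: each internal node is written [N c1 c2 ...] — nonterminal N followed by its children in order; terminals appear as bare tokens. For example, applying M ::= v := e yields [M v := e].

S
M
if cond then M else M
if cond then v := e else M
if cond then v := e else v := e

[S [M if cond then [M v := e] else [M v := e]]]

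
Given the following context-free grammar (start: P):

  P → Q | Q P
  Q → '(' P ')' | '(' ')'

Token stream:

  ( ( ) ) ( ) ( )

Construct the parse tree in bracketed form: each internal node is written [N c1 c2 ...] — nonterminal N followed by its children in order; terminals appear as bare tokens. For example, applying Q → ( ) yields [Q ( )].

P
Q P
( P ) P
( Q ) P
( ( ) ) P
( ( ) ) Q P
( ( ) ) ( ) P
( ( ) ) ( ) Q
( ( ) ) ( ) ( )

[P [Q ( [P [Q ( )]] )] [P [Q ( )] [P [Q ( )]]]]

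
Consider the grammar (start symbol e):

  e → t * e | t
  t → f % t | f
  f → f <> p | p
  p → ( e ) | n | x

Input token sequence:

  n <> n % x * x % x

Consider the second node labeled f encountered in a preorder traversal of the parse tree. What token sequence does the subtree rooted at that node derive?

[e [t [f [f [p n]] <> [p n]] % [t [f [p x]]]] * [e [t [f [p x]] % [t [f [p x]]]]]]

n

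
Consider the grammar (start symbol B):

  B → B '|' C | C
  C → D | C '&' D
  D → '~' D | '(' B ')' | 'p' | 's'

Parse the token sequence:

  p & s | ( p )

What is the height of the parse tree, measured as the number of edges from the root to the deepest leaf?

6

[B [B [C [C [D p]] & [D s]]] | [C [D ( [B [C [D p]]] )]]]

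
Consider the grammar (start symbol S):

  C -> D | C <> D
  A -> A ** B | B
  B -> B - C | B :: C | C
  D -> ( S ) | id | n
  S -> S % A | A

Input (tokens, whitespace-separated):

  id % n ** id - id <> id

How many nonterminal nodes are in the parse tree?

[S [S [A [B [C [D id]]]]] % [A [A [B [C [D n]]]] ** [B [B [C [D id]]] - [C [C [D id]] <> [D id]]]]]

19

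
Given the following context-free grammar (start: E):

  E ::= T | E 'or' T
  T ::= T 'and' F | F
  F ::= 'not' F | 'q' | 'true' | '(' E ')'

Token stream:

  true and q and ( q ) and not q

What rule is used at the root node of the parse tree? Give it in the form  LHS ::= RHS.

E ::= T

[E [T [T [T [T [F true]] and [F q]] and [F ( [E [T [F q]]] )]] and [F not [F q]]]]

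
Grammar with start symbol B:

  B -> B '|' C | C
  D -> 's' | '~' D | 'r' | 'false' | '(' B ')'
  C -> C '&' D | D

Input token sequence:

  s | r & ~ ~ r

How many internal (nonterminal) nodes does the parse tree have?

10

[B [B [C [D s]]] | [C [C [D r]] & [D ~ [D ~ [D r]]]]]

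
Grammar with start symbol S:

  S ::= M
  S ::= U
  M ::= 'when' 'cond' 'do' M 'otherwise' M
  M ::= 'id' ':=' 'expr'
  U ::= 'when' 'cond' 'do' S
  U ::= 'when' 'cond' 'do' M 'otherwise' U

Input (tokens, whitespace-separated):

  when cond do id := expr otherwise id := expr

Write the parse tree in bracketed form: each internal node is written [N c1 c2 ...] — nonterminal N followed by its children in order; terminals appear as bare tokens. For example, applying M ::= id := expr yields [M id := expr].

[S [M when cond do [M id := expr] otherwise [M id := expr]]]

S
M
when cond do M otherwise M
when cond do id := expr otherwise M
when cond do id := expr otherwise id := expr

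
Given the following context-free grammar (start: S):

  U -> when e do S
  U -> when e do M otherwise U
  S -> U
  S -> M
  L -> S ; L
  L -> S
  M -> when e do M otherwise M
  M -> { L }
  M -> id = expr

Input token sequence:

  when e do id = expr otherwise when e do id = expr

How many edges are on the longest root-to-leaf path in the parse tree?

[S [U when e do [M id = expr] otherwise [U when e do [S [M id = expr]]]]]

5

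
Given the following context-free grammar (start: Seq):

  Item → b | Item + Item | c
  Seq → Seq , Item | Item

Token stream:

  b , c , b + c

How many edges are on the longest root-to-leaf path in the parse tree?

[Seq [Seq [Seq [Item b]] , [Item c]] , [Item [Item b] + [Item c]]]

4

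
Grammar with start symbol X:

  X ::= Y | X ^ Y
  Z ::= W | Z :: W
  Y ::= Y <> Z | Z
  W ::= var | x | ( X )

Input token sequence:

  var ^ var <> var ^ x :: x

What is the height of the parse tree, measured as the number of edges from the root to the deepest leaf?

[X [X [X [Y [Z [W var]]]] ^ [Y [Y [Z [W var]]] <> [Z [W var]]]] ^ [Y [Z [Z [W x]] :: [W x]]]]

6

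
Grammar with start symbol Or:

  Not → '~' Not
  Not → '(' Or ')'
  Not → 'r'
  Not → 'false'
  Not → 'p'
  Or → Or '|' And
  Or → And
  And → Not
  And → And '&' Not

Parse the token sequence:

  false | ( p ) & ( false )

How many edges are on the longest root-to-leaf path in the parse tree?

[Or [Or [And [Not false]]] | [And [And [Not ( [Or [And [Not p]]] )]] & [Not ( [Or [And [Not false]]] )]]]

7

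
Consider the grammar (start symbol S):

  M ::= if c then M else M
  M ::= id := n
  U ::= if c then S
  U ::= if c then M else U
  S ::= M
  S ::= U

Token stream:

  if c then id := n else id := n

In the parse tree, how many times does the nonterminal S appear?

1

[S [M if c then [M id := n] else [M id := n]]]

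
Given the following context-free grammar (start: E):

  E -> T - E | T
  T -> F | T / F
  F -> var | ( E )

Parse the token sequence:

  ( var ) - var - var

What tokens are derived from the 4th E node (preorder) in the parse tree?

[E [T [F ( [E [T [F var]]] )]] - [E [T [F var]] - [E [T [F var]]]]]

var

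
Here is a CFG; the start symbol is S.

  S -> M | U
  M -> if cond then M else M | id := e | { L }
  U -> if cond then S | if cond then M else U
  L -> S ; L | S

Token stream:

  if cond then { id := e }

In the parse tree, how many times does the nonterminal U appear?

1

[S [U if cond then [S [M { [L [S [M id := e]]] }]]]]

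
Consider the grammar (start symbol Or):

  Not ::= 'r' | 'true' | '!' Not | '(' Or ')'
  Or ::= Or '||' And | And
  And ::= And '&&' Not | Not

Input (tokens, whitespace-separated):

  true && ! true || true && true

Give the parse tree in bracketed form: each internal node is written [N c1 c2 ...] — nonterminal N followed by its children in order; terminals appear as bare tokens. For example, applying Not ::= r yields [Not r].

Or
Or || And
And || And
And && Not || And
Not && Not || And
true && Not || And
true && ! Not || And
true && ! true || And
true && ! true || And && Not
true && ! true || Not && Not
true && ! true || true && Not
true && ! true || true && true

[Or [Or [And [And [Not true]] && [Not ! [Not true]]]] || [And [And [Not true]] && [Not true]]]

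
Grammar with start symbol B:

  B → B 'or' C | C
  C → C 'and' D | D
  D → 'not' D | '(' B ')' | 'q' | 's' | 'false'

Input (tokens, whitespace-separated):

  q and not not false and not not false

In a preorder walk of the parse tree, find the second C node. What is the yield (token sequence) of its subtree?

q and not not false

[B [C [C [C [D q]] and [D not [D not [D false]]]] and [D not [D not [D false]]]]]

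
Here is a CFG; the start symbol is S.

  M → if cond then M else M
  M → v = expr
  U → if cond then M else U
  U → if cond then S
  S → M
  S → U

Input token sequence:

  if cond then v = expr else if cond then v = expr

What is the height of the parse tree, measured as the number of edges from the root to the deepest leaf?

5

[S [U if cond then [M v = expr] else [U if cond then [S [M v = expr]]]]]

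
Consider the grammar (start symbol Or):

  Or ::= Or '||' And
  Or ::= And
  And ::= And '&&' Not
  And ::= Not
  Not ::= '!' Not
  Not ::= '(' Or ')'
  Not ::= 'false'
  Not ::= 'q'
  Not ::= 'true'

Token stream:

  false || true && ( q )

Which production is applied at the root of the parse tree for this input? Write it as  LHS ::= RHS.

Or ::= Or '||' And

[Or [Or [And [Not false]]] || [And [And [Not true]] && [Not ( [Or [And [Not q]]] )]]]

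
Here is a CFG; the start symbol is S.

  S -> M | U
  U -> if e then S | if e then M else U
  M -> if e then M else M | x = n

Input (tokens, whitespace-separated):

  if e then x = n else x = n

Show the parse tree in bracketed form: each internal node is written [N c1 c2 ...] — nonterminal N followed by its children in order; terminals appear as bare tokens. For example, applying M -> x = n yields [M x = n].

[S [M if e then [M x = n] else [M x = n]]]

S
M
if e then M else M
if e then x = n else M
if e then x = n else x = n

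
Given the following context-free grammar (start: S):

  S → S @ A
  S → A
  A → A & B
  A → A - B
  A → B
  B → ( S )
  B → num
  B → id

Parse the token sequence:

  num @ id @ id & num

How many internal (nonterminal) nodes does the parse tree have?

[S [S [S [A [B num]]] @ [A [B id]]] @ [A [A [B id]] & [B num]]]

11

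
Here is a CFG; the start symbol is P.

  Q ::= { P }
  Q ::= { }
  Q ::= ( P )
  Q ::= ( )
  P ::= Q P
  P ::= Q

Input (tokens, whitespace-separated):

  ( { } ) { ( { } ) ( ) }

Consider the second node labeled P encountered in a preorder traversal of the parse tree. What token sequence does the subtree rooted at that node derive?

{ }

[P [Q ( [P [Q { }]] )] [P [Q { [P [Q ( [P [Q { }]] )] [P [Q ( )]]] }]]]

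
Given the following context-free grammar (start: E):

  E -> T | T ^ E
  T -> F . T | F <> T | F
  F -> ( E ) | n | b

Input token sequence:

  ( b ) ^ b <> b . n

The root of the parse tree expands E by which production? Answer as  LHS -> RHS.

E -> T ^ E

[E [T [F ( [E [T [F b]]] )]] ^ [E [T [F b] <> [T [F b] . [T [F n]]]]]]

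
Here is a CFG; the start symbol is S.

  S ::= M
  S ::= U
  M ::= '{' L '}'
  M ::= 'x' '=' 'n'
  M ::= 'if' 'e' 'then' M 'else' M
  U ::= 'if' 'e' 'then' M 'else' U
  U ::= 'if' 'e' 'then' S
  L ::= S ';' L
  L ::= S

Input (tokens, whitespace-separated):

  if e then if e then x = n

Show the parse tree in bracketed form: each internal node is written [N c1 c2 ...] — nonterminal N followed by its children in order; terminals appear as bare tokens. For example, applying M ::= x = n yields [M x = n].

[S [U if e then [S [U if e then [S [M x = n]]]]]]

S
U
if e then S
if e then U
if e then if e then S
if e then if e then M
if e then if e then x = n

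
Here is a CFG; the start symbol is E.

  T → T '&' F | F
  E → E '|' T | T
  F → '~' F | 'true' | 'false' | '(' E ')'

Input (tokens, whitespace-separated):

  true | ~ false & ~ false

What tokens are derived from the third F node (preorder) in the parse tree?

[E [E [T [F true]]] | [T [T [F ~ [F false]]] & [F ~ [F false]]]]

false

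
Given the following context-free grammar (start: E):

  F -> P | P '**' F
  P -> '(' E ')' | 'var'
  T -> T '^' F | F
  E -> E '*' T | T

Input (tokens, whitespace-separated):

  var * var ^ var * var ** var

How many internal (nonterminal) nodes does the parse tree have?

17

[E [E [E [T [F [P var]]]] * [T [T [F [P var]]] ^ [F [P var]]]] * [T [F [P var] ** [F [P var]]]]]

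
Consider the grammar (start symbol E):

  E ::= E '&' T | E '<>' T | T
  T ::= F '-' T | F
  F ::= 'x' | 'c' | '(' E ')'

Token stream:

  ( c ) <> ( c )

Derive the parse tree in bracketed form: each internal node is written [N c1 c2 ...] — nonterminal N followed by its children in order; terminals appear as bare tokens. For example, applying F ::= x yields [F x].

[E [E [T [F ( [E [T [F c]]] )]]] <> [T [F ( [E [T [F c]]] )]]]

E
E <> T
T <> T
F <> T
( E ) <> T
( T ) <> T
( F ) <> T
( c ) <> T
( c ) <> F
( c ) <> ( E )
( c ) <> ( T )
( c ) <> ( F )
( c ) <> ( c )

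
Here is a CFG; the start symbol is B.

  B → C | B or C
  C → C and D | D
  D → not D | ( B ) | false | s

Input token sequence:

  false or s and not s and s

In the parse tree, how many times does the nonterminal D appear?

5

[B [B [C [D false]]] or [C [C [C [D s]] and [D not [D s]]] and [D s]]]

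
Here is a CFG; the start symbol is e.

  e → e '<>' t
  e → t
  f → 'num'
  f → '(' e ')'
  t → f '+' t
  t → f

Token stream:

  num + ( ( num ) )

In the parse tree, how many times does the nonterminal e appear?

3

[e [t [f num] + [t [f ( [e [t [f ( [e [t [f num]]] )]]] )]]]]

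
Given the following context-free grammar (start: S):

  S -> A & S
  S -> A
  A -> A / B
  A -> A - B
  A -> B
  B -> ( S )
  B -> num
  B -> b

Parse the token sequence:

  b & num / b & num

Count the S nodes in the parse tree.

[S [A [B b]] & [S [A [A [B num]] / [B b]] & [S [A [B num]]]]]

3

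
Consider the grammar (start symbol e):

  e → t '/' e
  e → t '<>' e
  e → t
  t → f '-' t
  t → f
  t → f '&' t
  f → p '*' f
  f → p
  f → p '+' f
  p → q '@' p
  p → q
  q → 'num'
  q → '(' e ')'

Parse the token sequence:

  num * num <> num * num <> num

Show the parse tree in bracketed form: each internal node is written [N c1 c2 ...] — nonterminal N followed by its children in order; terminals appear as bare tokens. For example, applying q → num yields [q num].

e
t <> e
f <> e
p * f <> e
q * f <> e
num * f <> e
num * p <> e
num * q <> e
num * num <> e
num * num <> t <> e
num * num <> f <> e
num * num <> p * f <> e
num * num <> q * f <> e
num * num <> num * f <> e
num * num <> num * p <> e
num * num <> num * q <> e
num * num <> num * num <> e
num * num <> num * num <> t
num * num <> num * num <> f
num * num <> num * num <> p
num * num <> num * num <> q
num * num <> num * num <> num

[e [t [f [p [q num]] * [f [p [q num]]]]] <> [e [t [f [p [q num]] * [f [p [q num]]]]] <> [e [t [f [p [q num]]]]]]]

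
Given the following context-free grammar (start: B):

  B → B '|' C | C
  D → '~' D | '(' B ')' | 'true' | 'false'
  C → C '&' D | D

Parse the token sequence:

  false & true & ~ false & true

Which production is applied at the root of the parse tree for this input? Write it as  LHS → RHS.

[B [C [C [C [C [D false]] & [D true]] & [D ~ [D false]]] & [D true]]]

B → C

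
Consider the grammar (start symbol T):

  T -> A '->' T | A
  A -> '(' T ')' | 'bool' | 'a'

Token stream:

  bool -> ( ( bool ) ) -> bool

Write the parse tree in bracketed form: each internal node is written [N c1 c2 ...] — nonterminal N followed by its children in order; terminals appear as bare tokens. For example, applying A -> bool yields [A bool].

[T [A bool] -> [T [A ( [T [A ( [T [A bool]] )]] )] -> [T [A bool]]]]

T
A -> T
bool -> T
bool -> A -> T
bool -> ( T ) -> T
bool -> ( A ) -> T
bool -> ( ( T ) ) -> T
bool -> ( ( A ) ) -> T
bool -> ( ( bool ) ) -> T
bool -> ( ( bool ) ) -> A
bool -> ( ( bool ) ) -> bool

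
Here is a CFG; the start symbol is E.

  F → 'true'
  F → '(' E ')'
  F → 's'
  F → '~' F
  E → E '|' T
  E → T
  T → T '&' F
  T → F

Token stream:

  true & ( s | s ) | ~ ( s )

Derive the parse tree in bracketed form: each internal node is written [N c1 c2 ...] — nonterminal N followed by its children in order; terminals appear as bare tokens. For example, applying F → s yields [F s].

[E [E [T [T [F true]] & [F ( [E [E [T [F s]]] | [T [F s]]] )]]] | [T [F ~ [F ( [E [T [F s]]] )]]]]

E
E | T
T | T
T & F | T
F & F | T
true & F | T
true & ( E ) | T
true & ( E | T ) | T
true & ( T | T ) | T
true & ( F | T ) | T
true & ( s | T ) | T
true & ( s | F ) | T
true & ( s | s ) | T
true & ( s | s ) | F
true & ( s | s ) | ~ F
true & ( s | s ) | ~ ( E )
true & ( s | s ) | ~ ( T )
true & ( s | s ) | ~ ( F )
true & ( s | s ) | ~ ( s )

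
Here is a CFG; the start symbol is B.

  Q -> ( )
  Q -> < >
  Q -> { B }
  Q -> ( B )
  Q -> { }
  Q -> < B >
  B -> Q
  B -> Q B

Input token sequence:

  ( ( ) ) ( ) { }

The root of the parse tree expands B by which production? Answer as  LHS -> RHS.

[B [Q ( [B [Q ( )]] )] [B [Q ( )] [B [Q { }]]]]

B -> Q B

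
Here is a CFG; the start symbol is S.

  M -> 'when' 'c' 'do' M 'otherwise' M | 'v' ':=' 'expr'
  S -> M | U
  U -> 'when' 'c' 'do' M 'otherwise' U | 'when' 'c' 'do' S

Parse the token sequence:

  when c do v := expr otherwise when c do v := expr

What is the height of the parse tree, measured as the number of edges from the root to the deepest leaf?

5

[S [U when c do [M v := expr] otherwise [U when c do [S [M v := expr]]]]]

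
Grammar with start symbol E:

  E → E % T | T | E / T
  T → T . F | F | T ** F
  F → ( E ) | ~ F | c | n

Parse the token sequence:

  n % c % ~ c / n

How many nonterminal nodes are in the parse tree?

13

[E [E [E [E [T [F n]]] % [T [F c]]] % [T [F ~ [F c]]]] / [T [F n]]]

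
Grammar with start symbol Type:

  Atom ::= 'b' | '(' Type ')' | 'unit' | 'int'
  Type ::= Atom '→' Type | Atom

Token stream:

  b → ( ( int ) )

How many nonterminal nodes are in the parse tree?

8

[Type [Atom b] → [Type [Atom ( [Type [Atom ( [Type [Atom int]] )]] )]]]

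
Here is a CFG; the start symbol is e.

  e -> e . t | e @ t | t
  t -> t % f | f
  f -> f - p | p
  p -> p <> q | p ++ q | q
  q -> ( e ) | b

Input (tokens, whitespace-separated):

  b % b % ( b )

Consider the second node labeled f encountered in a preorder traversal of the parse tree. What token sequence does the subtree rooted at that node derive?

b

[e [t [t [t [f [p [q b]]]] % [f [p [q b]]]] % [f [p [q ( [e [t [f [p [q b]]]]] )]]]]]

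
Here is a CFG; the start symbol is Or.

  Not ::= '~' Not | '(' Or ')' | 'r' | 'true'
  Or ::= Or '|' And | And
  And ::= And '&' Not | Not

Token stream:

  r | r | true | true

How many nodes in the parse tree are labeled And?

4

[Or [Or [Or [Or [And [Not r]]] | [And [Not r]]] | [And [Not true]]] | [And [Not true]]]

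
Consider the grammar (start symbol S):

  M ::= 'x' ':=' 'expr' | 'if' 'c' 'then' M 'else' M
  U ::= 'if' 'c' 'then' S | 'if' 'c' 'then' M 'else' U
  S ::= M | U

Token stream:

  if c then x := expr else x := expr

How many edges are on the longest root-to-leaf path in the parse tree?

[S [M if c then [M x := expr] else [M x := expr]]]

3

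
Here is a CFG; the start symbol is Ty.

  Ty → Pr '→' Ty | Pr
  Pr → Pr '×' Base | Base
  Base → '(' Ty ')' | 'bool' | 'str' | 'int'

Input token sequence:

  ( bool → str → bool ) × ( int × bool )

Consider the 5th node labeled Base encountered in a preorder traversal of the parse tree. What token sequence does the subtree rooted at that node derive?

[Ty [Pr [Pr [Base ( [Ty [Pr [Base bool]] → [Ty [Pr [Base str]] → [Ty [Pr [Base bool]]]]] )]] × [Base ( [Ty [Pr [Pr [Base int]] × [Base bool]]] )]]]

( int × bool )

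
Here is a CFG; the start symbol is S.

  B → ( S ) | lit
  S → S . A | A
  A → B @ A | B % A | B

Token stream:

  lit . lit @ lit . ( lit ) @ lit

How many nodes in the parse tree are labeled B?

[S [S [S [A [B lit]]] . [A [B lit] @ [A [B lit]]]] . [A [B ( [S [A [B lit]]] )] @ [A [B lit]]]]

6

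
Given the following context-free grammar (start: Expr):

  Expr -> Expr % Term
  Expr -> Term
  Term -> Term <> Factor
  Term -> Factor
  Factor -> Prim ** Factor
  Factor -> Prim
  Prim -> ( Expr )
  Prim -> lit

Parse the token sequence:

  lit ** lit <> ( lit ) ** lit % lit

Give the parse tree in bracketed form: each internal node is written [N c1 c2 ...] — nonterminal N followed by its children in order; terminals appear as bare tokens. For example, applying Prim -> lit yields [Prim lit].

Expr
Expr % Term
Term % Term
Term <> Factor % Term
Factor <> Factor % Term
Prim ** Factor <> Factor % Term
lit ** Factor <> Factor % Term
lit ** Prim <> Factor % Term
lit ** lit <> Factor % Term
lit ** lit <> Prim ** Factor % Term
lit ** lit <> ( Expr ) ** Factor % Term
lit ** lit <> ( Term ) ** Factor % Term
lit ** lit <> ( Factor ) ** Factor % Term
lit ** lit <> ( Prim ) ** Factor % Term
lit ** lit <> ( lit ) ** Factor % Term
lit ** lit <> ( lit ) ** Prim % Term
lit ** lit <> ( lit ) ** lit % Term
lit ** lit <> ( lit ) ** lit % Factor
lit ** lit <> ( lit ) ** lit % Prim
lit ** lit <> ( lit ) ** lit % lit

[Expr [Expr [Term [Term [Factor [Prim lit] ** [Factor [Prim lit]]]] <> [Factor [Prim ( [Expr [Term [Factor [Prim lit]]]] )] ** [Factor [Prim lit]]]]] % [Term [Factor [Prim lit]]]]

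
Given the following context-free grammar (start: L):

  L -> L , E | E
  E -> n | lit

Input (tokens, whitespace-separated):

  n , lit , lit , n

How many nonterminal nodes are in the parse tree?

[L [L [L [L [E n]] , [E lit]] , [E lit]] , [E n]]

8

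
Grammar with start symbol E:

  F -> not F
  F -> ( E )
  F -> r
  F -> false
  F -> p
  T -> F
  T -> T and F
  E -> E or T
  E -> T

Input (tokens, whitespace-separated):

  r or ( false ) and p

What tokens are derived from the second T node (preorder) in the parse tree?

[E [E [T [F r]]] or [T [T [F ( [E [T [F false]]] )]] and [F p]]]

( false ) and p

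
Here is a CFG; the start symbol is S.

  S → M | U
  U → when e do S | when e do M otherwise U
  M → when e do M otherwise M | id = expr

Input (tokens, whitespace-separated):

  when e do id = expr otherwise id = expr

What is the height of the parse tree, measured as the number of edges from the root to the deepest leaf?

[S [M when e do [M id = expr] otherwise [M id = expr]]]

3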